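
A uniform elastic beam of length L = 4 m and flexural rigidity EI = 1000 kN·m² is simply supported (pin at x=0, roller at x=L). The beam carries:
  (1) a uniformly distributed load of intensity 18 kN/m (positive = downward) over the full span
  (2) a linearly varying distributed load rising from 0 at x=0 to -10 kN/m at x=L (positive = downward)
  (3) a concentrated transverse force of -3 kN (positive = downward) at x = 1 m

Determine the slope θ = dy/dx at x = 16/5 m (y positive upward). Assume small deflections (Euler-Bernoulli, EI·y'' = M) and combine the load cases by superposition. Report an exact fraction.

Load 1 — uniform load w=18 kN/m over full span:
  θ_1 = -w(L³-6Lx²+4x³)/(24EI) = -18·(4³-6·4·(16/5)²+4·(16/5)³)/(24·1000) = 594/15625 rad
Load 2 — triangular load w₀=-10 kN/m (0→w₀ over full span):
  θ_2 = -w₀(7L⁴-30L²x²+15x⁴)/(360LEI) = -(-10)·(7·4⁴-30·4²·(16/5)²+15·(16/5)⁴)/(360·4·1000) = -1514/140625 rad
Load 3 — point force P=-3 kN at a=1 m (b=L-a=3):
  θ_3 = -Pa(2L²-6Lx+3x²+a²)/(6LEI)  [x>a] = -(-3)·1·(2·4²-6·4·(16/5)+3·(16/5)²+1²)/(6·4·1000) = -327/200000 rad
Superposition: θ = Σ θ_i = 230533/9000000 rad ≈ 0.025615 rad

θ(16/5) = 230533/9000000 rad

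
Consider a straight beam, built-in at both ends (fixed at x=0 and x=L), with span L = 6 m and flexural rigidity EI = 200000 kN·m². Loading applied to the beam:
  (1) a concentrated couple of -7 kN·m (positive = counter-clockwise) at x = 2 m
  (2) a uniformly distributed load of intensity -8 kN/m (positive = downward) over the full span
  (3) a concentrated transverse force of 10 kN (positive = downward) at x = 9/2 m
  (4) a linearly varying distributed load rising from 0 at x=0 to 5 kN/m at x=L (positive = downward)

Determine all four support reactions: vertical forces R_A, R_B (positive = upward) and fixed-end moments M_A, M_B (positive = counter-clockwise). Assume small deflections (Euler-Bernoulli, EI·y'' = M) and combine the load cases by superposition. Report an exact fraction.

Load 1 — applied couple M₀=-7 kN·m at a=2 m (b=L-a=4):
  R_A = 6M₀ab/L³ = 6·(-7)·2·4/6³ = -14/9 kN
  M_A = M₀b(2a-b)/L² = (-7)·4·(2·2-4)/6² = 0 kN·m
  R_B = -6M₀ab/L³ = -6·(-7)·2·4/6³ = 14/9 kN
  M_B = M₀a(2b-a)/L² = (-7)·2·(2·4-2)/6² = -7/3 kN·m
Load 2 — uniform load w=-8 kN/m over full span:
  R_A = wL/2 = (-8)·6/2 = -24 kN
  M_A = wL²/12 = (-8)·6²/12 = -24 kN·m
  R_B = wL/2 = (-8)·6/2 = -24 kN
  M_B = -wL²/12 = -(-8)·6²/12 = 24 kN·m
Load 3 — point force P=10 kN at a=9/2 m (b=L-a=3/2):
  R_A = Pb²(3a+b)/L³ = 10·(3/2)²·(3·(9/2)+(3/2))/6³ = 25/16 kN
  M_A = Pab²/L² = 10·(9/2)·(3/2)²/6² = 45/16 kN·m
  R_B = Pa²(a+3b)/L³ = 10·(9/2)²·((9/2)+3·(3/2))/6³ = 135/16 kN
  M_B = -Pa²b/L² = -10·(9/2)²·(3/2)/6² = -135/16 kN·m
Load 4 — triangular load w₀=5 kN/m (0→w₀ over full span):
  R_A = 3w₀L/20 = 3·5·6/20 = 9/2 kN
  M_A = w₀L²/30 = 5·6²/30 = 6 kN·m
  R_B = 7w₀L/20 = 7·5·6/20 = 21/2 kN
  M_B = -w₀L²/20 = -5·6²/20 = -9 kN·m
Superposition: R_A = -2807/144 kN, M_A = -243/16 kN·m, R_B = -505/144 kN, M_B = 203/48 kN·m

R_A = -2807/144 kN, M_A = -243/16 kN·m, R_B = -505/144 kN, M_B = 203/48 kN·m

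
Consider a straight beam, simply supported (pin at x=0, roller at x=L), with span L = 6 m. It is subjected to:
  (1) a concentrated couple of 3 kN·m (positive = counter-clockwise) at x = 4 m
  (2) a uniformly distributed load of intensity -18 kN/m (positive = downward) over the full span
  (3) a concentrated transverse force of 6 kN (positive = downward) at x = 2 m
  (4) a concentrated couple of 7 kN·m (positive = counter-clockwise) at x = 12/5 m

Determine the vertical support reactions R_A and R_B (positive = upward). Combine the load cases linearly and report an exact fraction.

Load 1 — applied couple M₀=3 kN·m at a=4 m (b=L-a=2):
  R_A = M₀/L = 3/6 = 1/2 kN
  R_B = -M₀/L = -3/6 = -1/2 kN
Load 2 — uniform load w=-18 kN/m over full span:
  R_A = wL/2 = (-18)·6/2 = -54 kN
  R_B = wL/2 = (-18)·6/2 = -54 kN
Load 3 — point force P=6 kN at a=2 m (b=L-a=4):
  R_A = Pb/L = 6·4/6 = 4 kN
  R_B = Pa/L = 6·2/6 = 2 kN
Load 4 — applied couple M₀=7 kN·m at a=12/5 m (b=L-a=18/5):
  R_A = M₀/L = 7/6 kN
  R_B = -M₀/L = -7/6 kN
Superposition: R_A = -145/3 kN, R_B = -161/3 kN

R_A = -145/3 kN, R_B = -161/3 kN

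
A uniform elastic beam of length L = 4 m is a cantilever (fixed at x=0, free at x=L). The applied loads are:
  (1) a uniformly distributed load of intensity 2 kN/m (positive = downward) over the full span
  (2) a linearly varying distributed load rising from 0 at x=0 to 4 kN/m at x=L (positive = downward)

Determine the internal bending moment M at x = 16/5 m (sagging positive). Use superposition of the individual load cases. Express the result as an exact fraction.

M(16/5) = -688/375 kN·m

Load 1 — uniform load w=2 kN/m over full span:
  M_1 = -w(L-x)²/2 = -2·(4-(16/5))²/2 = -16/25 kN·m
Load 2 — triangular load w₀=4 kN/m (0→w₀ over full span):
  M_2 = w₀Lx/2 - w₀L²/3 - w₀x³/(6L) = 4·4·(16/5)/2 - 4·4²/3 - 4·(16/5)³/(6·4) = -448/375 kN·m
Superposition: M = Σ M_i = -688/375 kN·m ≈ -1.834667 kN·m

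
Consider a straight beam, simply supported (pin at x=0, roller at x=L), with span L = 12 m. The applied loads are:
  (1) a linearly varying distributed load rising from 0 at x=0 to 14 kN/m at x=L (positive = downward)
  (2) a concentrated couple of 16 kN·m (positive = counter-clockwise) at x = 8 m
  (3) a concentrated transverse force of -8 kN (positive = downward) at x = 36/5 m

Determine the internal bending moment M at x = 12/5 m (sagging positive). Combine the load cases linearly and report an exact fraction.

Load 1 — triangular load w₀=14 kN/m (0→w₀ over full span):
  M_1 = w₀Lx/6 - w₀x³/(6L) = 14·12·(12/5)/6 - 14·(12/5)³/(6·12) = 8064/125 kN·m
Load 2 — applied couple M₀=16 kN·m at a=8 m (b=L-a=4):
  M_2 = M₀x/L  [x≤a] = 16·(12/5)/12 = 16/5 kN·m
Load 3 — point force P=-8 kN at a=36/5 m (b=L-a=24/5):
  M_3 = Pbx/L  [x≤a] = (-8)·(24/5)·(12/5)/12 = -192/25 kN·m
Superposition: M = Σ M_i = 7504/125 kN·m ≈ 60.032000 kN·m

M(12/5) = 7504/125 kN·m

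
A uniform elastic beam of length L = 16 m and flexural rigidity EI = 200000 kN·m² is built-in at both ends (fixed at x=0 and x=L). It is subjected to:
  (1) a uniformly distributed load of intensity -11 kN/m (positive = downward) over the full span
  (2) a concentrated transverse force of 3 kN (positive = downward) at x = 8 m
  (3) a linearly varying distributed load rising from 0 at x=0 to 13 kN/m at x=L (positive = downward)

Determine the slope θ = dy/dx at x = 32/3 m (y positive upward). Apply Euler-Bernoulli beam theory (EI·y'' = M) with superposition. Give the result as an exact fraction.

Load 1 — uniform load w=-11 kN/m over full span:
  θ_1 = -wx(L-x)(L-2x)/(12EI) = -(-11)·(32/3)·(16-(32/3))·(16-2·(32/3))/(12·200000) = -352/253125 rad
Load 2 — point force P=3 kN at a=8 m (b=L-a=8):
  θ_2 = Pa²(L-x)(2bL-(3b+a)(L-x))/(2L³EI)  [x>a] = 3·8²·(16-(32/3))·(2·8·16-(3·8+8)·(16-(32/3)))/(2·16³·200000) = 1/18750 rad
Load 3 — triangular load w₀=13 kN/m (0→w₀ over full span):
  θ_3 = -w₀(2x(L-x)(L-2x)(x+2L)+x²(L-x)²)/(120LEI) = -13·(2·(32/3)·(16-(32/3))·(16-2·(32/3))·((32/3)+2·16)+(32/3)²·(16-(32/3))²)/(120·16·200000) = 2912/3796875 rad
Superposition: θ = Σ θ_i = -4331/7593750 rad ≈ -0.000570 rad

θ(32/3) = -4331/7593750 rad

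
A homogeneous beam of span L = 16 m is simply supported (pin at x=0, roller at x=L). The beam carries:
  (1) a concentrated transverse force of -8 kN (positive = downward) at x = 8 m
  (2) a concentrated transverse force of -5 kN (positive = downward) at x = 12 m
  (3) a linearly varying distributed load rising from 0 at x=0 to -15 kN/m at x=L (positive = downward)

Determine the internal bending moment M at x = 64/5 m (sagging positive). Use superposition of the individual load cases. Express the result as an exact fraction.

Load 1 — point force P=-8 kN at a=8 m (b=L-a=8):
  M_1 = Pa(L-x)/L  [x>a] = (-8)·8·(16-(64/5))/16 = -64/5 kN·m
Load 2 — point force P=-5 kN at a=12 m (b=L-a=4):
  M_2 = Pa(L-x)/L  [x>a] = (-5)·12·(16-(64/5))/16 = -12 kN·m
Load 3 — triangular load w₀=-15 kN/m (0→w₀ over full span):
  M_3 = w₀Lx/6 - w₀x³/(6L) = (-15)·16·(64/5)/6 - (-15)·(64/5)³/(6·16) = -4608/25 kN·m
Superposition: M = Σ M_i = -5228/25 kN·m ≈ -209.120000 kN·m

M(64/5) = -5228/25 kN·m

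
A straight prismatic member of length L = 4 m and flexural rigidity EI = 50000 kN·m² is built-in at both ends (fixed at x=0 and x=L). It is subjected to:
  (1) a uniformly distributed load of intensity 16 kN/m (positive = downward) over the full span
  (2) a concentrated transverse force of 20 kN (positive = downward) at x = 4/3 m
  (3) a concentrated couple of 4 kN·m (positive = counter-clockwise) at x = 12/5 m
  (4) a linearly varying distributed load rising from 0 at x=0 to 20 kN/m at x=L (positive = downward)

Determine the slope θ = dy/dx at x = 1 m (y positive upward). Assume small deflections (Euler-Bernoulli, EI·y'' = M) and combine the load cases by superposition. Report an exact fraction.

Load 1 — uniform load w=16 kN/m over full span:
  θ_1 = -wx(L-x)(L-2x)/(12EI) = -16·1·(4-1)·(4-2·1)/(12·50000) = -1/6250 rad
Load 2 — point force P=20 kN at a=4/3 m (b=L-a=8/3):
  θ_2 = -Pb²x(2aL-(3a+b)x)/(2L³EI)  [x≤a] = -20·(8/3)²·1·(2·(4/3)·4-(3·(4/3)+(8/3))·1)/(2·4³·50000) = -1/11250 rad
Load 3 — applied couple M₀=4 kN·m at a=12/5 m (b=L-a=8/5):
  θ_3 = (R_Ax²/2 - M_Ax)/EI  [x≤a] with R_A=36/25, M_A=32/25 = ((36/25)·1²/2 - (32/25)·1)/50000 = -7/625000 rad
Load 4 — triangular load w₀=20 kN/m (0→w₀ over full span):
  θ_4 = -w₀(2x(L-x)(L-2x)(x+2L)+x²(L-x)²)/(120LEI) = -20·(2·1·(4-1)·(4-2·1)·(1+2·4)+1²·(4-1)²)/(120·4·50000) = -39/400000 rad
Superposition: θ = Σ θ_i = -32183/90000000 rad ≈ -0.000358 rad

θ(1) = -32183/90000000 rad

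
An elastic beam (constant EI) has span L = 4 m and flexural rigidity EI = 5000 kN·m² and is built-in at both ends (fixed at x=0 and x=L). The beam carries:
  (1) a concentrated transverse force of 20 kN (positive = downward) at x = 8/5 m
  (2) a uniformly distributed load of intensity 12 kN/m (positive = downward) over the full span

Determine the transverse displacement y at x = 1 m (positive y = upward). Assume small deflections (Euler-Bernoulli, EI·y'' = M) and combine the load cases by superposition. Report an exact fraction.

Load 1 — point force P=20 kN at a=8/5 m (b=L-a=12/5):
  y_1 = -Pb²x²(3aL-(3a+b)x)/(6L³EI)  [x≤a] = -20·(12/5)²·1²·(3·(8/5)·4-(3·(8/5)+(12/5))·1)/(6·4³·5000) = -9/12500 m
Load 2 — uniform load w=12 kN/m over full span:
  y_2 = -wx²(L-x)²/(24EI) = -12·1²·(4-1)²/(24·5000) = -9/10000 m
Superposition: y = Σ y_i = -81/50000 m ≈ -0.001620 m

y(1) = -81/50000 m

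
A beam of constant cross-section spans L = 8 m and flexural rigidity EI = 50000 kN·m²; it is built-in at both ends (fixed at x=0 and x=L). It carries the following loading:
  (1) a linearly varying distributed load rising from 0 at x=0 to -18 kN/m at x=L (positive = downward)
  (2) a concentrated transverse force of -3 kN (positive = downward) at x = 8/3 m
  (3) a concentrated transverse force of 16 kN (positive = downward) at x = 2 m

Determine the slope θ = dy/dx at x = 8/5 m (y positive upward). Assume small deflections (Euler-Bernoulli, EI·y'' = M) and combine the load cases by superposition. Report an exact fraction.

θ(8/5) = 9046/17578125 rad

Load 1 — triangular load w₀=-18 kN/m (0→w₀ over full span):
  θ_1 = -w₀(2x(L-x)(L-2x)(x+2L)+x²(L-x)²)/(120LEI) = -(-18)·(2·(8/5)·(8-(8/5))·(8-2·(8/5))·((8/5)+2·8)+(8/5)²·(8-(8/5))²)/(120·8·50000) = 1344/1953125 rad
Load 2 — point force P=-3 kN at a=8/3 m (b=L-a=16/3):
  θ_2 = -Pb²x(2aL-(3a+b)x)/(2L³EI)  [x≤a] = -(-3)·(16/3)²·(8/5)·(2·(8/3)·8-(3·(8/3)+(16/3))·(8/5))/(2·8³·50000) = 8/140625 rad
Load 3 — point force P=16 kN at a=2 m (b=L-a=6):
  θ_3 = -Pb²x(2aL-(3a+b)x)/(2L³EI)  [x≤a] = -16·6²·(8/5)·(2·2·8-(3·2+6)·(8/5))/(2·8³·50000) = -18/78125 rad
Superposition: θ = Σ θ_i = 9046/17578125 rad ≈ 0.000515 rad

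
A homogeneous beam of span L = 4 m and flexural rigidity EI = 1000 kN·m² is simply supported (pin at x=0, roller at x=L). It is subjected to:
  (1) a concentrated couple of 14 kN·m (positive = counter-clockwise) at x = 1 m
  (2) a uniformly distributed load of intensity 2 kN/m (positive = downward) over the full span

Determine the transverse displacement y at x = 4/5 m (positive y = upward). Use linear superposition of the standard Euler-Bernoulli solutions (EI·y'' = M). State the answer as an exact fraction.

y(4/5) = 2761/1875000 m

Load 1 — applied couple M₀=14 kN·m at a=1 m (b=L-a=3):
  y_1 = (M₀x³/(6L)+C₁x)/EI  [x≤a] with C₁=M₀(3b²-L²)/(6L)=77/12 = (14·(4/5)³/(6·4)+(77/12)·(4/5))/1000 = 679/125000 m
Load 2 — uniform load w=2 kN/m over full span:
  y_2 = -wx(L³-2Lx²+x³)/(24EI) = -2·(4/5)·(4³-2·4·(4/5)²+(4/5)³)/(24·1000) = -928/234375 m
Superposition: y = Σ y_i = 2761/1875000 m ≈ 0.001473 m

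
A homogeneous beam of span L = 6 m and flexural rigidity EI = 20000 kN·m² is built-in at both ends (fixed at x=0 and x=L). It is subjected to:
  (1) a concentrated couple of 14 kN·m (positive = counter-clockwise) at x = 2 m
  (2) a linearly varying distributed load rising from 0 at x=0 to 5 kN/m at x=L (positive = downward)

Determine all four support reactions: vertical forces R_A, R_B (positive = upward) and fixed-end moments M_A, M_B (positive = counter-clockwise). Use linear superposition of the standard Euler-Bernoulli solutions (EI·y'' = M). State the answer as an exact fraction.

R_A = 137/18 kN, M_A = 6 kN·m, R_B = 133/18 kN, M_B = -13/3 kN·m

Load 1 — applied couple M₀=14 kN·m at a=2 m (b=L-a=4):
  R_A = 6M₀ab/L³ = 6·14·2·4/6³ = 28/9 kN
  M_A = M₀b(2a-b)/L² = 14·4·(2·2-4)/6² = 0 kN·m
  R_B = -6M₀ab/L³ = -6·14·2·4/6³ = -28/9 kN
  M_B = M₀a(2b-a)/L² = 14·2·(2·4-2)/6² = 14/3 kN·m
Load 2 — triangular load w₀=5 kN/m (0→w₀ over full span):
  R_A = 3w₀L/20 = 3·5·6/20 = 9/2 kN
  M_A = w₀L²/30 = 5·6²/30 = 6 kN·m
  R_B = 7w₀L/20 = 7·5·6/20 = 21/2 kN
  M_B = -w₀L²/20 = -5·6²/20 = -9 kN·m
Superposition: R_A = 137/18 kN, M_A = 6 kN·m, R_B = 133/18 kN, M_B = -13/3 kN·m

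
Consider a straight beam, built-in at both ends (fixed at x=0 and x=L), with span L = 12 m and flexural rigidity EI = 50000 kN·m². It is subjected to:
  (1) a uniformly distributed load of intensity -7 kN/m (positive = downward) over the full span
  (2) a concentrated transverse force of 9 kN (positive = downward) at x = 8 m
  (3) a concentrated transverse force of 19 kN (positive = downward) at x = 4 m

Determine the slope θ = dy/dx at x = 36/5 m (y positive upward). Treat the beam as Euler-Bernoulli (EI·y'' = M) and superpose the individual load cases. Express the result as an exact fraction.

Load 1 — uniform load w=-7 kN/m over full span:
  θ_1 = -wx(L-x)(L-2x)/(12EI) = -(-7)·(36/5)·(12-(36/5))·(12-2·(36/5))/(12·50000) = -378/390625 rad
Load 2 — point force P=9 kN at a=8 m (b=L-a=4):
  θ_2 = -Pb²x(2aL-(3a+b)x)/(2L³EI)  [x≤a] = -9·4²·(36/5)·(2·8·12-(3·8+4)·(36/5))/(2·12³·50000) = 9/156250 rad
Load 3 — point force P=19 kN at a=4 m (b=L-a=8):
  θ_3 = Pa²(L-x)(2bL-(3b+a)(L-x))/(2L³EI)  [x>a] = 19·4²·(12-(36/5))·(2·8·12-(3·8+4)·(12-(36/5)))/(2·12³·50000) = 38/78125 rad
Superposition: θ = Σ θ_i = -331/781250 rad ≈ -0.000424 rad

θ(36/5) = -331/781250 rad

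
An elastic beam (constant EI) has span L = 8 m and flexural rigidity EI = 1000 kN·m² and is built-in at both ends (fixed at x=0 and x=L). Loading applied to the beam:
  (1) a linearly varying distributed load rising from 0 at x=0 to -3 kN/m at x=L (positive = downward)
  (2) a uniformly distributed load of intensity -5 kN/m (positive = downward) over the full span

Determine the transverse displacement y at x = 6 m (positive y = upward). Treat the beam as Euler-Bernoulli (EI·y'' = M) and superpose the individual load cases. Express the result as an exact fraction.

Load 1 — triangular load w₀=-3 kN/m (0→w₀ over full span):
  y_1 = -w₀x²(L-x)²(x+2L)/(120LEI) = -(-3)·6²·(8-6)²·(6+2·8)/(120·8·1000) = 99/10000 m
Load 2 — uniform load w=-5 kN/m over full span:
  y_2 = -wx²(L-x)²/(24EI) = -(-5)·6²·(8-6)²/(24·1000) = 3/100 m
Superposition: y = Σ y_i = 399/10000 m ≈ 0.039900 m

y(6) = 399/10000 m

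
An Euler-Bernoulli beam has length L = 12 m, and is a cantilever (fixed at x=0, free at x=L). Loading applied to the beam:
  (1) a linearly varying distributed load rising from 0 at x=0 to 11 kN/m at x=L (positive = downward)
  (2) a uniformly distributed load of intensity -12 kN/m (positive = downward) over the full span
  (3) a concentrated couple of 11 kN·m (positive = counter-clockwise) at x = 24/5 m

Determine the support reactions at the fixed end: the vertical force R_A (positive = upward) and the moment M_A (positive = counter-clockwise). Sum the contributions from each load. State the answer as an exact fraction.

R_A = -78 kN, M_A = -347 kN·m

Load 1 — triangular load w₀=11 kN/m (0→w₀ over full span):
  R_A = w₀L/2 = 11·12/2 = 66 kN
  M_A = w₀L²/3 = 11·12²/3 = 528 kN·m
Load 2 — uniform load w=-12 kN/m over full span:
  R_A = wL = (-12)·12 = -144 kN
  M_A = wL²/2 = (-12)·12²/2 = -864 kN·m
Load 3 — applied couple M₀=11 kN·m at a=24/5 m (b=L-a=36/5):
  R_A = 0 kN
  M_A = -M₀ = -11 kN·m
Superposition: R_A = -78 kN, M_A = -347 kN·m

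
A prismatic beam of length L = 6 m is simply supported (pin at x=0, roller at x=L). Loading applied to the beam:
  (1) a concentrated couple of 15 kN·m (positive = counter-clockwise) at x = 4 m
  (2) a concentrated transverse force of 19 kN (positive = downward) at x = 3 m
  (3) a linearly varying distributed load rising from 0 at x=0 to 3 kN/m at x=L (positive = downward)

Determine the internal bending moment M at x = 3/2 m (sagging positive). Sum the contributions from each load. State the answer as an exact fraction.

Load 1 — applied couple M₀=15 kN·m at a=4 m (b=L-a=2):
  M_1 = M₀x/L  [x≤a] = 15·(3/2)/6 = 15/4 kN·m
Load 2 — point force P=19 kN at a=3 m (b=L-a=3):
  M_2 = Pbx/L  [x≤a] = 19·3·(3/2)/6 = 57/4 kN·m
Load 3 — triangular load w₀=3 kN/m (0→w₀ over full span):
  M_3 = w₀Lx/6 - w₀x³/(6L) = 3·6·(3/2)/6 - 3·(3/2)³/(6·6) = 135/32 kN·m
Superposition: M = Σ M_i = 711/32 kN·m ≈ 22.218750 kN·m

M(3/2) = 711/32 kN·m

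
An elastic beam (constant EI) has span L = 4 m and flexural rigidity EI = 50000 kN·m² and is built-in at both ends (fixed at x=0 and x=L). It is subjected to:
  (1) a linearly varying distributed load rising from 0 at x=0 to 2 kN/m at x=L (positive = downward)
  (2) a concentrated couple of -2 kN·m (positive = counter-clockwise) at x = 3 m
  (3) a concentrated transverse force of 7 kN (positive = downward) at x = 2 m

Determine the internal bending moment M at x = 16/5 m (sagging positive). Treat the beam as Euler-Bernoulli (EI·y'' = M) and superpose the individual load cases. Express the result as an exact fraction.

M(16/5) = 503/3000 kN·m

Load 1 — triangular load w₀=2 kN/m (0→w₀ over full span):
  M_1 = 3w₀Lx/20 - w₀L²/30 - w₀x³/(6L) = 3·2·4·(16/5)/20 - 2·4²/30 - 2·(16/5)³/(6·4) = 16/375 kN·m
Load 2 — applied couple M₀=-2 kN·m at a=3 m (b=L-a=1):
  M_2 = R_Ax - M_A - M₀  [x>a] with R_A=-9/16, M_A=-5/8 = (-9/16)·(16/5) - (-5/8) - (-2) = 33/40 kN·m
Load 3 — point force P=7 kN at a=2 m (b=L-a=2):
  M_3 = Pa²(a+3b)(L-x)/L³ - Pa²b/L²  [x>a] = 7·2²·(2+3·2)·(4-(16/5))/4³ - 7·2²·2/4² = -7/10 kN·m
Superposition: M = Σ M_i = 503/3000 kN·m ≈ 0.167667 kN·m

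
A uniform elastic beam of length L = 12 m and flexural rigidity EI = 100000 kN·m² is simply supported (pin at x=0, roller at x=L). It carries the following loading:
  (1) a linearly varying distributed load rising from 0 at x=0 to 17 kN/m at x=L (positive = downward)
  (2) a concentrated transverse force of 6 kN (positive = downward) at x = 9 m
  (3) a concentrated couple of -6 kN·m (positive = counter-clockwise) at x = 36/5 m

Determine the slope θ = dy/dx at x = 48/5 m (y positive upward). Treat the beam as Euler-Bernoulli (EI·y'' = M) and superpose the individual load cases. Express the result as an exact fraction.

θ(48/5) = 1315149/250000000 rad

Load 1 — triangular load w₀=17 kN/m (0→w₀ over full span):
  θ_1 = -w₀(7L⁴-30L²x²+15x⁴)/(360LEI) = -17·(7·12⁴-30·12²·(48/5)²+15·(48/5)⁴)/(360·12·100000) = 38607/7812500 rad
Load 2 — point force P=6 kN at a=9 m (b=L-a=3):
  θ_2 = -Pa(2L²-6Lx+3x²+a²)/(6LEI)  [x>a] = -6·9·(2·12²-6·12·(48/5)+3·(48/5)²+9²)/(6·12·100000) = 3429/10000000 rad
Load 3 — applied couple M₀=-6 kN·m at a=36/5 m (b=L-a=24/5):
  θ_3 = (M₀x²/(2L)-M₀(x-a)+C₁)/EI  [x>a] with C₁=M₀(3b²-L²)/(6L)=156/25 = ((-6)·(48/5)²/(2·12)-(-6)·((48/5)-(36/5))+(156/25))/100000 = -3/125000 rad
Superposition: θ = Σ θ_i = 1315149/250000000 rad ≈ 0.005261 rad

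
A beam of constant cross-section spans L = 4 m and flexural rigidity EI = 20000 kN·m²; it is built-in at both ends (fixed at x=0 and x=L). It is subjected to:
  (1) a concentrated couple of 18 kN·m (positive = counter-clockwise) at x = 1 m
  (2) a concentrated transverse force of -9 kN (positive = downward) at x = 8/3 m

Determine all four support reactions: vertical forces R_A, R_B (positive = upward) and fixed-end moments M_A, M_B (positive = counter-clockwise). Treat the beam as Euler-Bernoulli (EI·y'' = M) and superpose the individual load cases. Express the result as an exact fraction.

Load 1 — applied couple M₀=18 kN·m at a=1 m (b=L-a=3):
  R_A = 6M₀ab/L³ = 6·18·1·3/4³ = 81/16 kN
  M_A = M₀b(2a-b)/L² = 18·3·(2·1-3)/4² = -27/8 kN·m
  R_B = -6M₀ab/L³ = -6·18·1·3/4³ = -81/16 kN
  M_B = M₀a(2b-a)/L² = 18·1·(2·3-1)/4² = 45/8 kN·m
Load 2 — point force P=-9 kN at a=8/3 m (b=L-a=4/3):
  R_A = Pb²(3a+b)/L³ = (-9)·(4/3)²·(3·(8/3)+(4/3))/4³ = -7/3 kN
  M_A = Pab²/L² = (-9)·(8/3)·(4/3)²/4² = -8/3 kN·m
  R_B = Pa²(a+3b)/L³ = (-9)·(8/3)²·((8/3)+3·(4/3))/4³ = -20/3 kN
  M_B = -Pa²b/L² = -(-9)·(8/3)²·(4/3)/4² = 16/3 kN·m
Superposition: R_A = 131/48 kN, M_A = -145/24 kN·m, R_B = -563/48 kN, M_B = 263/24 kN·m

R_A = 131/48 kN, M_A = -145/24 kN·m, R_B = -563/48 kN, M_B = 263/24 kN·m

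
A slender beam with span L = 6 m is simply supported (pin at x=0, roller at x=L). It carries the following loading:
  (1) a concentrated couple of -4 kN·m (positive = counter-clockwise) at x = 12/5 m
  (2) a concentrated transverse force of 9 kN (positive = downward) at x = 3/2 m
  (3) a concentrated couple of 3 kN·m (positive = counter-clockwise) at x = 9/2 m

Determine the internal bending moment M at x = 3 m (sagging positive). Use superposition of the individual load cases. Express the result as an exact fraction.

M(3) = 41/4 kN·m

Load 1 — applied couple M₀=-4 kN·m at a=12/5 m (b=L-a=18/5):
  M_1 = M₀x/L - M₀  [x>a] = (-4)·3/6 - (-4) = 2 kN·m
Load 2 — point force P=9 kN at a=3/2 m (b=L-a=9/2):
  M_2 = Pa(L-x)/L  [x>a] = 9·(3/2)·(6-3)/6 = 27/4 kN·m
Load 3 — applied couple M₀=3 kN·m at a=9/2 m (b=L-a=3/2):
  M_3 = M₀x/L  [x≤a] = 3·3/6 = 3/2 kN·m
Superposition: M = Σ M_i = 41/4 kN·m ≈ 10.250000 kN·m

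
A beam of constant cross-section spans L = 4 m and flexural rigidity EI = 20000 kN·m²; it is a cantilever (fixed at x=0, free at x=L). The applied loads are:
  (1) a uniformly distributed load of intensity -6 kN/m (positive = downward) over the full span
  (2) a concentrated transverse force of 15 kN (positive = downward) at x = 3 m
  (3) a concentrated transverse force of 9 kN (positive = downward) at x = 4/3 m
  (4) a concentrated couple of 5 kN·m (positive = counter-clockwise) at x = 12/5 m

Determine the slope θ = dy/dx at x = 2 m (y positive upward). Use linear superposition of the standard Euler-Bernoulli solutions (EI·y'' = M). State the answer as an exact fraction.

θ(2) = -1/10000 rad

Load 1 — uniform load w=-6 kN/m over full span:
  θ_1 = -wx(x²-3Lx+3L²)/(6EI) = -(-6)·2·(2²-3·4·2+3·4²)/(6·20000) = 7/2500 rad
Load 2 — point force P=15 kN at a=3 m (b=L-a=1):
  θ_2 = -Px(2a-x)/(2EI)  [x≤a] = -15·2·(2·3-2)/(2·20000) = -3/1000 rad
Load 3 — point force P=9 kN at a=4/3 m (b=L-a=8/3):
  θ_3 = -Pa²/(2EI)  [x>a] = -9·(4/3)²/(2·20000) = -1/2500 rad
Load 4 — applied couple M₀=5 kN·m at a=12/5 m (b=L-a=8/5):
  θ_4 = M₀x/EI  [x≤a] = 5·2/20000 = 1/2000 rad
Superposition: θ = Σ θ_i = -1/10000 rad ≈ -0.000100 rad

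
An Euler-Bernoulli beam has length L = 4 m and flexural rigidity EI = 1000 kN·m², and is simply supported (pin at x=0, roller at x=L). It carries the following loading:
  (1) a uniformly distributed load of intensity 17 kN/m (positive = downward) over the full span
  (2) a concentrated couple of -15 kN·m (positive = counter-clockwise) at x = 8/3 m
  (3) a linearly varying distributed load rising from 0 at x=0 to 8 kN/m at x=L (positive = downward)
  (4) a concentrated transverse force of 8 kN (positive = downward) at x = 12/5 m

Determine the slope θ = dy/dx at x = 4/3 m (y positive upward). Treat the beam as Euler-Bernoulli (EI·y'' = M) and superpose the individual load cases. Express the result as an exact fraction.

Load 1 — uniform load w=17 kN/m over full span:
  θ_1 = -w(L³-6Lx²+4x³)/(24EI) = -17·(4³-6·4·(4/3)²+4·(4/3)³)/(24·1000) = -221/10125 rad
Load 2 — applied couple M₀=-15 kN·m at a=8/3 m (b=L-a=4/3):
  θ_2 = (M₀x²/(2L)+C₁)/EI  [x≤a] with C₁=M₀(3b²-L²)/(6L)=20/3 = ((-15)·(4/3)²/(2·4)+(20/3))/1000 = 1/300 rad
Load 3 — triangular load w₀=8 kN/m (0→w₀ over full span):
  θ_3 = -w₀(7L⁴-30L²x²+15x⁴)/(360LEI) = -8·(7·4⁴-30·4²·(4/3)²+15·(4/3)⁴)/(360·4·1000) = -832/151875 rad
Load 4 — point force P=8 kN at a=12/5 m (b=L-a=8/5):
  θ_4 = -Pb(L²-b²-3x²)/(6LEI)  [x≤a] = -8·(8/5)·(4²-(8/5)²-3·(4/3)²)/(6·4·1000) = -608/140625 rad
Superposition: θ = Σ θ_i = -429739/15187500 rad ≈ -0.028296 rad

θ(4/3) = -429739/15187500 rad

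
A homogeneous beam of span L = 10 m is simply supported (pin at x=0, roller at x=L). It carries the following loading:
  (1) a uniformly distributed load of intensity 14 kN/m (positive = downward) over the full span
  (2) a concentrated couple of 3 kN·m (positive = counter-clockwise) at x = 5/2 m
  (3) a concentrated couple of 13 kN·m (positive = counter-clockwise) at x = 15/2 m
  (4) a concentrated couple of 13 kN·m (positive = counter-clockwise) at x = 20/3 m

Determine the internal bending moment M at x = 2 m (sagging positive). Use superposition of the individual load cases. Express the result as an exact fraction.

M(2) = 589/5 kN·m

Load 1 — uniform load w=14 kN/m over full span:
  M_1 = wx(L-x)/2 = 14·2·(10-2)/2 = 112 kN·m
Load 2 — applied couple M₀=3 kN·m at a=5/2 m (b=L-a=15/2):
  M_2 = M₀x/L  [x≤a] = 3·2/10 = 3/5 kN·m
Load 3 — applied couple M₀=13 kN·m at a=15/2 m (b=L-a=5/2):
  M_3 = M₀x/L  [x≤a] = 13·2/10 = 13/5 kN·m
Load 4 — applied couple M₀=13 kN·m at a=20/3 m (b=L-a=10/3):
  M_4 = M₀x/L  [x≤a] = 13·2/10 = 13/5 kN·m
Superposition: M = Σ M_i = 589/5 kN·m ≈ 117.800000 kN·m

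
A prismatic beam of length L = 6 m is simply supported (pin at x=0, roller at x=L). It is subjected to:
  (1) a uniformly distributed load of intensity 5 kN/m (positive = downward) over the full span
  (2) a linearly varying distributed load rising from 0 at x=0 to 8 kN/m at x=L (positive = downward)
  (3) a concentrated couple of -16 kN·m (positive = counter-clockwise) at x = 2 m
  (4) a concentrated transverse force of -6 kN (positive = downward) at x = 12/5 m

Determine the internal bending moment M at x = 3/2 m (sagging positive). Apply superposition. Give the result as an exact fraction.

Load 1 — uniform load w=5 kN/m over full span:
  M_1 = wx(L-x)/2 = 5·(3/2)·(6-(3/2))/2 = 135/8 kN·m
Load 2 — triangular load w₀=8 kN/m (0→w₀ over full span):
  M_2 = w₀Lx/6 - w₀x³/(6L) = 8·6·(3/2)/6 - 8·(3/2)³/(6·6) = 45/4 kN·m
Load 3 — applied couple M₀=-16 kN·m at a=2 m (b=L-a=4):
  M_3 = M₀x/L  [x≤a] = (-16)·(3/2)/6 = -4 kN·m
Load 4 — point force P=-6 kN at a=12/5 m (b=L-a=18/5):
  M_4 = Pbx/L  [x≤a] = (-6)·(18/5)·(3/2)/6 = -27/5 kN·m
Superposition: M = Σ M_i = 749/40 kN·m ≈ 18.725000 kN·m

M(3/2) = 749/40 kN·m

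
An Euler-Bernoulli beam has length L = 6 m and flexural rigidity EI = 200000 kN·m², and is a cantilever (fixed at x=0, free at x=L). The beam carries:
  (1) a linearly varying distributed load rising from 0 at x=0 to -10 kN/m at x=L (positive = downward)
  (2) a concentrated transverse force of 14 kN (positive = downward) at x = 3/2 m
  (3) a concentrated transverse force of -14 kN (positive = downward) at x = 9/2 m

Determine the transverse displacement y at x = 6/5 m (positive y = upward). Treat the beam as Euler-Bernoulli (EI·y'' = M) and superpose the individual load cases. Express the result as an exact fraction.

y(6/5) = 42201/78125000 m

Load 1 — triangular load w₀=-10 kN/m (0→w₀ over full span):
  y_1 = (w₀Lx³/12-w₀L²x²/6-w₀x⁵/(120L))/EI = ((-10)·6·(6/5)³/12-(-10)·6²·(6/5)²/6-(-10)·(6/5)⁵/(120·6))/200000 = 60777/156250000 m
Load 2 — point force P=14 kN at a=3/2 m (b=L-a=9/2):
  y_2 = -Px²(3a-x)/(6EI)  [x≤a] = -14·(6/5)²·(3·(3/2)-(6/5))/(6·200000) = -693/12500000 m
Load 3 — point force P=-14 kN at a=9/2 m (b=L-a=3/2):
  y_3 = -Px²(3a-x)/(6EI)  [x≤a] = -(-14)·(6/5)²·(3·(9/2)-(6/5))/(6·200000) = 2583/12500000 m
Superposition: y = Σ y_i = 42201/78125000 m ≈ 0.000540 m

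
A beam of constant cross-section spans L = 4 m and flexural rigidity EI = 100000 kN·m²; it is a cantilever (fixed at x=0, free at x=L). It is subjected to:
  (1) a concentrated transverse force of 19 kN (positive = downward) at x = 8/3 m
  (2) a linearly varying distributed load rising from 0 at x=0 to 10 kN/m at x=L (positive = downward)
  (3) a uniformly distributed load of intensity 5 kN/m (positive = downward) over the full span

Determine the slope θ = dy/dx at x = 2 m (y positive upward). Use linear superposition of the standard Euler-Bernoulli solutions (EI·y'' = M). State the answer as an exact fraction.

Load 1 — point force P=19 kN at a=8/3 m (b=L-a=4/3):
  θ_1 = -Px(2a-x)/(2EI)  [x≤a] = -19·2·(2·(8/3)-2)/(2·100000) = -19/30000 rad
Load 2 — triangular load w₀=10 kN/m (0→w₀ over full span):
  θ_2 = (w₀Lx²/4-w₀L²x/3-w₀x⁴/(24L))/EI = (10·4·2²/4-10·4²·2/3-10·2⁴/(24·4))/100000 = -41/60000 rad
Load 3 — uniform load w=5 kN/m over full span:
  θ_3 = -wx(x²-3Lx+3L²)/(6EI) = -5·2·(2²-3·4·2+3·4²)/(6·100000) = -7/15000 rad
Superposition: θ = Σ θ_i = -107/60000 rad ≈ -0.001783 rad

θ(2) = -107/60000 rad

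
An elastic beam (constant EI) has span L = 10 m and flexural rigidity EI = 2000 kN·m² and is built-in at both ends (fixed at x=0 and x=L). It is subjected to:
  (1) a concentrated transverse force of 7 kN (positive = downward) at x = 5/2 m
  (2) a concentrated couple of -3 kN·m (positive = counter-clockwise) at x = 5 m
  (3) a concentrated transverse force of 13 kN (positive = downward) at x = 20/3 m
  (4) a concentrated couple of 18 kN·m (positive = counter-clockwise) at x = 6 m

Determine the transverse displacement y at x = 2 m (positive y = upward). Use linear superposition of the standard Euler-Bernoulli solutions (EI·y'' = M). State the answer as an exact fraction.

Load 1 — point force P=7 kN at a=5/2 m (b=L-a=15/2):
  y_1 = -Pb²x²(3aL-(3a+b)x)/(6L³EI)  [x≤a] = -7·(15/2)²·2²·(3·(5/2)·10-(3·(5/2)+(15/2))·2)/(6·10³·2000) = -189/32000 m
Load 2 — applied couple M₀=-3 kN·m at a=5 m (b=L-a=5):
  y_2 = (R_Ax³/6 - M_Ax²/2)/EI  [x≤a] with R_A=-9/20, M_A=-3/4 = ((-9/20)·2³/6 - (-3/4)·2²/2)/2000 = 9/20000 m
Load 3 — point force P=13 kN at a=20/3 m (b=L-a=10/3):
  y_3 = -Pb²x²(3aL-(3a+b)x)/(6L³EI)  [x≤a] = -13·(10/3)²·2²·(3·(20/3)·10-(3·(20/3)+(10/3))·2)/(6·10³·2000) = -299/40500 m
Load 4 — applied couple M₀=18 kN·m at a=6 m (b=L-a=4):
  y_4 = (R_Ax³/6 - M_Ax²/2)/EI  [x≤a] with R_A=324/125, M_A=144/25 = ((324/125)·2³/6 - (144/25)·2²/2)/2000 = -63/15625 m
Superposition: y = Σ y_i = -5466193/324000000 m ≈ -0.016871 m

y(2) = -5466193/324000000 m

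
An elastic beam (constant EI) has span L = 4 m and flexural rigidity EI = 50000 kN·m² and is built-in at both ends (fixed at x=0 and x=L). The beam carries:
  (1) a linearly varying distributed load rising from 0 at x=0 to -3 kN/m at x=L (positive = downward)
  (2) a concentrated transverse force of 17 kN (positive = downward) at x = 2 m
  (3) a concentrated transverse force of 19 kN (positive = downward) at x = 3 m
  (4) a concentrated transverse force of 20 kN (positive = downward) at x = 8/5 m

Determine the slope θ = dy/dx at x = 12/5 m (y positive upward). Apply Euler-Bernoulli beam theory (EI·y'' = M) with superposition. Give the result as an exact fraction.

θ(12/5) = 889/7812500 rad

Load 1 — triangular load w₀=-3 kN/m (0→w₀ over full span):
  θ_1 = -w₀(2x(L-x)(L-2x)(x+2L)+x²(L-x)²)/(120LEI) = -(-3)·(2·(12/5)·(4-(12/5))·(4-2·(12/5))·((12/5)+2·4)+(12/5)²·(4-(12/5))²)/(120·4·50000) = -12/1953125 rad
Load 2 — point force P=17 kN at a=2 m (b=L-a=2):
  θ_2 = Pa²(L-x)(2bL-(3b+a)(L-x))/(2L³EI)  [x>a] = 17·2²·(4-(12/5))·(2·2·4-(3·2+2)·(4-(12/5)))/(2·4³·50000) = 17/312500 rad
Load 3 — point force P=19 kN at a=3 m (b=L-a=1):
  θ_3 = -Pb²x(2aL-(3a+b)x)/(2L³EI)  [x≤a] = -19·1²·(12/5)·(2·3·4-(3·3+1)·(12/5))/(2·4³·50000) = 0 rad
Load 4 — point force P=20 kN at a=8/5 m (b=L-a=12/5):
  θ_4 = Pa²(L-x)(2bL-(3b+a)(L-x))/(2L³EI)  [x>a] = 20·(8/5)²·(4-(12/5))·(2·(12/5)·4-(3·(12/5)+(8/5))·(4-(12/5)))/(2·4³·50000) = 128/1953125 rad
Superposition: θ = Σ θ_i = 889/7812500 rad ≈ 0.000114 rad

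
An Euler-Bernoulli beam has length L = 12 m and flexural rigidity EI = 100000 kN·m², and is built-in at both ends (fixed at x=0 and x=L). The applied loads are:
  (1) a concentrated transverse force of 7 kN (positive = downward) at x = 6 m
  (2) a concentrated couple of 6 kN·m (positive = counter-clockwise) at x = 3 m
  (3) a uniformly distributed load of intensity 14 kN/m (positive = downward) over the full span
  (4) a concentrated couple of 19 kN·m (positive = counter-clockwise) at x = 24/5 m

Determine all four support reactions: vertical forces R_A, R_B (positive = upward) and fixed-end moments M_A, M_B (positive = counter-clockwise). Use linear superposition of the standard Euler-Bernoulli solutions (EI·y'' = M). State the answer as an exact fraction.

R_A = 36137/400 kN, M_A = 35931/200 kN·m, R_B = 33863/400 kN, M_B = -34109/200 kN·m

Load 1 — point force P=7 kN at a=6 m (b=L-a=6):
  R_A = Pb²(3a+b)/L³ = 7·6²·(3·6+6)/12³ = 7/2 kN
  M_A = Pab²/L² = 7·6·6²/12² = 21/2 kN·m
  R_B = Pa²(a+3b)/L³ = 7·6²·(6+3·6)/12³ = 7/2 kN
  M_B = -Pa²b/L² = -7·6²·6/12² = -21/2 kN·m
Load 2 — applied couple M₀=6 kN·m at a=3 m (b=L-a=9):
  R_A = 6M₀ab/L³ = 6·6·3·9/12³ = 9/16 kN
  M_A = M₀b(2a-b)/L² = 6·9·(2·3-9)/12² = -9/8 kN·m
  R_B = -6M₀ab/L³ = -6·6·3·9/12³ = -9/16 kN
  M_B = M₀a(2b-a)/L² = 6·3·(2·9-3)/12² = 15/8 kN·m
Load 3 — uniform load w=14 kN/m over full span:
  R_A = wL/2 = 14·12/2 = 84 kN
  M_A = wL²/12 = 14·12²/12 = 168 kN·m
  R_B = wL/2 = 14·12/2 = 84 kN
  M_B = -wL²/12 = -14·12²/12 = -168 kN·m
Load 4 — applied couple M₀=19 kN·m at a=24/5 m (b=L-a=36/5):
  R_A = 6M₀ab/L³ = 6·19·(24/5)·(36/5)/12³ = 57/25 kN
  M_A = M₀b(2a-b)/L² = 19·(36/5)·(2·(24/5)-(36/5))/12² = 57/25 kN·m
  R_B = -6M₀ab/L³ = -6·19·(24/5)·(36/5)/12³ = -57/25 kN
  M_B = M₀a(2b-a)/L² = 19·(24/5)·(2·(36/5)-(24/5))/12² = 152/25 kN·m
Superposition: R_A = 36137/400 kN, M_A = 35931/200 kN·m, R_B = 33863/400 kN, M_B = -34109/200 kN·m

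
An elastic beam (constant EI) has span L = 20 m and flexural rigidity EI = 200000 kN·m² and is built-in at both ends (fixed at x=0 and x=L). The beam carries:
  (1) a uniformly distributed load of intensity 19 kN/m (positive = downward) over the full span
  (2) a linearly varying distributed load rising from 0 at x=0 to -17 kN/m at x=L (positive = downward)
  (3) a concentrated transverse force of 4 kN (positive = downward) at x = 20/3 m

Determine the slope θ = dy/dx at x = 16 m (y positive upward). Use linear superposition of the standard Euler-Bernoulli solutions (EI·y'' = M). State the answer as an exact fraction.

Load 1 — uniform load w=19 kN/m over full span:
  θ_1 = -wx(L-x)(L-2x)/(12EI) = -19·16·(20-16)·(20-2·16)/(12·200000) = 19/3125 rad
Load 2 — triangular load w₀=-17 kN/m (0→w₀ over full span):
  θ_2 = -w₀(2x(L-x)(L-2x)(x+2L)+x²(L-x)²)/(120LEI) = -(-17)·(2·16·(20-16)·(20-2·16)·(16+2·20)+16²·(20-16)²)/(120·20·200000) = -136/46875 rad
Load 3 — point force P=4 kN at a=20/3 m (b=L-a=40/3):
  θ_3 = Pa²(L-x)(2bL-(3b+a)(L-x))/(2L³EI)  [x>a] = 4·(20/3)²·(20-16)·(2·(40/3)·20-(3·(40/3)+(20/3))·(20-16))/(2·20³·200000) = 13/168750 rad
Superposition: θ = Σ θ_i = 2747/843750 rad ≈ 0.003256 rad

θ(16) = 2747/843750 rad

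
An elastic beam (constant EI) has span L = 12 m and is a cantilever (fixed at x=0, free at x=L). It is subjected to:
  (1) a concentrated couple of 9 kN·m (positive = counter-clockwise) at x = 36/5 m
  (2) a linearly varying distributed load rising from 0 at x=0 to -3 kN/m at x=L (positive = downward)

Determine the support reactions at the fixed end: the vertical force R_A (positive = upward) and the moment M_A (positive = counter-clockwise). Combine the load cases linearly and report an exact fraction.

R_A = -18 kN, M_A = -153 kN·m

Load 1 — applied couple M₀=9 kN·m at a=36/5 m (b=L-a=24/5):
  R_A = 0 kN
  M_A = -M₀ = -9 kN·m
Load 2 — triangular load w₀=-3 kN/m (0→w₀ over full span):
  R_A = w₀L/2 = (-3)·12/2 = -18 kN
  M_A = w₀L²/3 = (-3)·12²/3 = -144 kN·m
Superposition: R_A = -18 kN, M_A = -153 kN·m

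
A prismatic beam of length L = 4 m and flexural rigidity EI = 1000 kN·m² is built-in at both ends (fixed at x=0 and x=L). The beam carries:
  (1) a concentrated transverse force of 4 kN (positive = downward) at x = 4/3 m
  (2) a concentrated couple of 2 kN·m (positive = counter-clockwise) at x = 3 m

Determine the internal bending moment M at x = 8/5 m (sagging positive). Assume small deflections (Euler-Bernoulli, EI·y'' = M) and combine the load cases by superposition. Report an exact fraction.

M(8/5) = 341/216 kN·m

Load 1 — point force P=4 kN at a=4/3 m (b=L-a=8/3):
  M_1 = Pa²(a+3b)(L-x)/L³ - Pa²b/L²  [x>a] = 4·(4/3)²·((4/3)+3·(8/3))·(4-(8/5))/4³ - 4·(4/3)²·(8/3)/4² = 176/135 kN·m
Load 2 — applied couple M₀=2 kN·m at a=3 m (b=L-a=1):
  M_2 = R_Ax - M_A  [x≤a] with R_A=9/16, M_A=5/8 = (9/16)·(8/5) - (5/8) = 11/40 kN·m
Superposition: M = Σ M_i = 341/216 kN·m ≈ 1.578704 kN·m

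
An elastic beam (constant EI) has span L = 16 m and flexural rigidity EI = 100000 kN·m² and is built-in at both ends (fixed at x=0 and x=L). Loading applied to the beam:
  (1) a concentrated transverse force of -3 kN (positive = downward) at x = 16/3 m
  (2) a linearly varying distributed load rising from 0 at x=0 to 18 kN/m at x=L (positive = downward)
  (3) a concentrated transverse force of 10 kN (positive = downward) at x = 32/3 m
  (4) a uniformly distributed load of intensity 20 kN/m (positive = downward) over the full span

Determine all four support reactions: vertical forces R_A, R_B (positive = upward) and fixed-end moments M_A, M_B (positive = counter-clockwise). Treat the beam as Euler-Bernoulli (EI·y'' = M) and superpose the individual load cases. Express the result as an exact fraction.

Load 1 — point force P=-3 kN at a=16/3 m (b=L-a=32/3):
  R_A = Pb²(3a+b)/L³ = (-3)·(32/3)²·(3·(16/3)+(32/3))/16³ = -20/9 kN
  M_A = Pab²/L² = (-3)·(16/3)·(32/3)²/16² = -64/9 kN·m
  R_B = Pa²(a+3b)/L³ = (-3)·(16/3)²·((16/3)+3·(32/3))/16³ = -7/9 kN
  M_B = -Pa²b/L² = -(-3)·(16/3)²·(32/3)/16² = 32/9 kN·m
Load 2 — triangular load w₀=18 kN/m (0→w₀ over full span):
  R_A = 3w₀L/20 = 3·18·16/20 = 216/5 kN
  M_A = w₀L²/30 = 18·16²/30 = 768/5 kN·m
  R_B = 7w₀L/20 = 7·18·16/20 = 504/5 kN
  M_B = -w₀L²/20 = -18·16²/20 = -1152/5 kN·m
Load 3 — point force P=10 kN at a=32/3 m (b=L-a=16/3):
  R_A = Pb²(3a+b)/L³ = 10·(16/3)²·(3·(32/3)+(16/3))/16³ = 70/27 kN
  M_A = Pab²/L² = 10·(32/3)·(16/3)²/16² = 320/27 kN·m
  R_B = Pa²(a+3b)/L³ = 10·(32/3)²·((32/3)+3·(16/3))/16³ = 200/27 kN
  M_B = -Pa²b/L² = -10·(32/3)²·(16/3)/16² = -640/27 kN·m
Load 4 — uniform load w=20 kN/m over full span:
  R_A = wL/2 = 20·16/2 = 160 kN
  M_A = wL²/12 = 20·16²/12 = 1280/3 kN·m
  R_B = wL/2 = 20·16/2 = 160 kN
  M_B = -wL²/12 = -20·16²/12 = -1280/3 kN·m
Superposition: R_A = 27482/135 kN, M_A = 78976/135 kN·m, R_B = 36103/135 kN, M_B = -91424/135 kN·m

R_A = 27482/135 kN, M_A = 78976/135 kN·m, R_B = 36103/135 kN, M_B = -91424/135 kN·m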